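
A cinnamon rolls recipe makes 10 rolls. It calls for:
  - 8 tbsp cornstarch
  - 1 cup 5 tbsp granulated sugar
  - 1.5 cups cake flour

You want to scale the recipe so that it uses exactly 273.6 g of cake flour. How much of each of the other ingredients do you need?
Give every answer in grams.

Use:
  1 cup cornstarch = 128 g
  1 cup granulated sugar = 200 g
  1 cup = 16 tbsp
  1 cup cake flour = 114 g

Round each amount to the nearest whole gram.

The original recipe has 171 g of cake flour, so the scaling factor is 273.6 ÷ 171 = 8/5 = 1.6.
cornstarch: 8 tbsp × 8/5 ÷ 16 tbsp/cup × 128 g/cup ≈ 102 g
granulated sugar: (1 cup + 5 tbsp = 1.3125 cup) × 8/5 × 200 g/cup = 420 g

cornstarch: 102 g; granulated sugar: 420 g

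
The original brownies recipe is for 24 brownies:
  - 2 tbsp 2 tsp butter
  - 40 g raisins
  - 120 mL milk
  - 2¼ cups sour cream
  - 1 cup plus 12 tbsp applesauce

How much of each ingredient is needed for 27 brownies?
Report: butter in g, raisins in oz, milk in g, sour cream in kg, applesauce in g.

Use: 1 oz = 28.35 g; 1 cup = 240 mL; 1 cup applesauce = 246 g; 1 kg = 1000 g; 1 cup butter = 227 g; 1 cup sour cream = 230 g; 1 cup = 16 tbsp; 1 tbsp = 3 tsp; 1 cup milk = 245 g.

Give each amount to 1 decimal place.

butter: 42.6 g; raisins: 1.6 oz; milk: 137.8 g; sour cream: 0.6 kg; applesauce: 484.3 g

Scaling factor: 27/24 = 9/8 = 1.125.
butter: (2 tbsp + 2 tsp = 8/3 tbsp) × 9/8 ÷ 16 tbsp/cup × 227 g/cup ≈ 42.6 g
raisins: 40 g × 9/8 ÷ 28.35 g/oz ≈ 1.6 oz
milk: 120 mL × 9/8 ÷ 240 mL/cup × 245 g/cup ≈ 137.8 g
sour cream: 2.25 cup × 9/8 × 230 g/cup ÷ 1000 g/kg ≈ 0.6 kg
applesauce: (1 cup + 12 tbsp = 1.75 cup) × 9/8 × 246 g/cup ≈ 484.3 g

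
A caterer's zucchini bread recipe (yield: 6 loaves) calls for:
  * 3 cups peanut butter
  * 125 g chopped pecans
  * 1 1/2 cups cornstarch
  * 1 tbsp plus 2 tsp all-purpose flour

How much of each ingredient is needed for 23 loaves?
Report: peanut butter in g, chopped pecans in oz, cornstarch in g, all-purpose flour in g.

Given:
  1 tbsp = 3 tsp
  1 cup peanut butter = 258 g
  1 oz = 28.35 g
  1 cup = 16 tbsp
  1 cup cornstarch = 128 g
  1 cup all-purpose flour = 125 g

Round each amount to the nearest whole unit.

Scaling factor: 23/6.
peanut butter: 3 cup × 23/6 × 258 g/cup = 2967 g
chopped pecans: 125 g × 23/6 ÷ 28.35 g/oz ≈ 17 oz
cornstarch: 1.5 cup × 23/6 × 128 g/cup = 736 g
all-purpose flour: (1 tbsp + 2 tsp = 5/3 tbsp) × 23/6 ÷ 16 tbsp/cup × 125 g/cup ≈ 50 g

peanut butter: 2967 g; chopped pecans: 17 oz; cornstarch: 736 g; all-purpose flour: 50 g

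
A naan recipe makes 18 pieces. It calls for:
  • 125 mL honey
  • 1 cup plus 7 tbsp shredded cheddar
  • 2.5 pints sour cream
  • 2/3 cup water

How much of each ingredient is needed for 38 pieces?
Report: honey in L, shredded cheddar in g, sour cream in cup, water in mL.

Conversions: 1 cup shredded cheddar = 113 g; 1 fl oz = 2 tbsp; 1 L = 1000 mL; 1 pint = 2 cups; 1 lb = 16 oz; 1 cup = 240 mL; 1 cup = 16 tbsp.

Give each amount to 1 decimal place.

honey: 0.3 L; shredded cheddar: 342.9 g; sour cream: 10.6 cup; water: 337.8 mL

Scaling factor: 38/18 = 19/9.
honey: 125 mL × 19/9 ÷ 1000 mL/L ≈ 0.3 L
shredded cheddar: (1 cup + 7 tbsp = 1.4375 cup) × 19/9 × 113 g/cup ≈ 342.9 g
sour cream: 2.5 pint × 19/9 × 2 cup/pint ≈ 10.6 cup
water: 2/3 cup × 19/9 × 240 mL/cup ≈ 337.8 mL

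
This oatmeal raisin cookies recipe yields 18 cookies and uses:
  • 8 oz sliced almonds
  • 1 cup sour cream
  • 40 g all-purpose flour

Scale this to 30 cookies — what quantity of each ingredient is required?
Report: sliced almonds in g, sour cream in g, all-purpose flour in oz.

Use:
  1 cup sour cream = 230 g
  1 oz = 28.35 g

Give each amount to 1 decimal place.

sliced almonds: 378.0 g; sour cream: 383.3 g; all-purpose flour: 2.4 oz

Scaling factor: 30/18 = 5/3.
sliced almonds: 8 oz × 5/3 × 28.35 g/oz = 378.0 g
sour cream: 1 cup × 5/3 × 230 g/cup ≈ 383.3 g
all-purpose flour: 40 g × 5/3 ÷ 28.35 g/oz ≈ 2.4 oz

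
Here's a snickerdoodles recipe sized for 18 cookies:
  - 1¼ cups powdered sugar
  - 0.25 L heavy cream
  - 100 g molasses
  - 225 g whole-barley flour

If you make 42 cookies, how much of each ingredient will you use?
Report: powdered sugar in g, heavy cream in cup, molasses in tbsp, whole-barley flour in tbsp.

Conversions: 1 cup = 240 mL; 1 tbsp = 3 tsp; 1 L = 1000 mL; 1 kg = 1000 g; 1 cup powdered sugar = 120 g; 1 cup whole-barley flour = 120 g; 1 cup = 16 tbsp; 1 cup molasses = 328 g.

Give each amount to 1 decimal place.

powdered sugar: 350.0 g; heavy cream: 2.4 cup; molasses: 11.4 tbsp; whole-barley flour: 70.0 tbsp

Scaling factor: 42/18 = 7/3.
powdered sugar: 1.25 cup × 7/3 × 120 g/cup = 350.0 g
heavy cream: 0.25 L × 7/3 × 1000 mL/L ÷ 240 mL/cup ≈ 2.4 cup
molasses: 100 g × 7/3 ÷ 328 g/cup × 16 tbsp/cup ≈ 11.4 tbsp
whole-barley flour: 225 g × 7/3 ÷ 120 g/cup × 16 tbsp/cup = 70.0 tbsp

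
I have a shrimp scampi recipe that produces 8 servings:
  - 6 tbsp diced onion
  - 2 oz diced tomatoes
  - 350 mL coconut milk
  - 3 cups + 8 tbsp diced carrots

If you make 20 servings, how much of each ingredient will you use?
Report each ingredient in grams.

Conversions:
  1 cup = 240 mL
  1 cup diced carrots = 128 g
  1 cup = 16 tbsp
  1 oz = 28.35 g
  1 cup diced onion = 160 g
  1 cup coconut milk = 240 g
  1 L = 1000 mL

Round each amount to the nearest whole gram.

diced onion: 150 g; diced tomatoes: 142 g; coconut milk: 875 g; diced carrots: 1120 g

Scaling factor: 20/8 = 5/2 = 2.5.
diced onion: 6 tbsp × 5/2 ÷ 16 tbsp/cup × 160 g/cup = 150 g
diced tomatoes: 2 oz × 5/2 × 28.35 g/oz ≈ 142 g
coconut milk: 350 mL × 5/2 ÷ 240 mL/cup × 240 g/cup = 875 g
diced carrots: (3 cup + 8 tbsp = 3.5 cup) × 5/2 × 128 g/cup = 1120 g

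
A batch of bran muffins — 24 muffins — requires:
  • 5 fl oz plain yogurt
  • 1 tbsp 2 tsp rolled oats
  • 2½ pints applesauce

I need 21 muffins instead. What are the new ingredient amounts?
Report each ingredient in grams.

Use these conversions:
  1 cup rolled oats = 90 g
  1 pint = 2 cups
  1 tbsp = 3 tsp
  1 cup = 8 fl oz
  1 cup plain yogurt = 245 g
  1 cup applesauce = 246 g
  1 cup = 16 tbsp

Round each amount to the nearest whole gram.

plain yogurt: 134 g; rolled oats: 8 g; applesauce: 1076 g

Scaling factor: 21/24 = 7/8 = 0.875.
plain yogurt: 5 fl oz × 7/8 ÷ 8 fl oz/cup × 245 g/cup ≈ 134 g
rolled oats: (1 tbsp + 2 tsp = 5/3 tbsp) × 7/8 ÷ 16 tbsp/cup × 90 g/cup ≈ 8 g
applesauce: 2.5 pint × 7/8 × 2 cup/pint × 246 g/cup ≈ 1076 g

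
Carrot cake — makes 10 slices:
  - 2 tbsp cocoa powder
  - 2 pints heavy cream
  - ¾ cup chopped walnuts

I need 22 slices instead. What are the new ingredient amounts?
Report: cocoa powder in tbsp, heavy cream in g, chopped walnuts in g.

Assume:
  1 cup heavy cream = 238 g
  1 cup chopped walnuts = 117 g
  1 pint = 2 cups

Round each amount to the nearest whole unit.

Scaling factor: 22/10 = 11/5 = 2.2.
cocoa powder: 2 tbsp × 11/5 ≈ 4 tbsp
heavy cream: 2 pint × 11/5 × 2 cup/pint × 238 g/cup ≈ 2094 g
chopped walnuts: 0.75 cup × 11/5 × 117 g/cup ≈ 193 g

cocoa powder: 4 tbsp; heavy cream: 2094 g; chopped walnuts: 193 g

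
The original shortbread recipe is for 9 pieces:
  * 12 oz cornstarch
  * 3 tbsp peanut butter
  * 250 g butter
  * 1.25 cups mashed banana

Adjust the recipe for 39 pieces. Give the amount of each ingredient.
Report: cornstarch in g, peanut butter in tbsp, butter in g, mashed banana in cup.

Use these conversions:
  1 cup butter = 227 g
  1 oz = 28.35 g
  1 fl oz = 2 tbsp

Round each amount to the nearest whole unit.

Scaling factor: 39/9 = 13/3.
cornstarch: 12 oz × 13/3 × 28.35 g/oz ≈ 1474 g
peanut butter: 3 tbsp × 13/3 = 13 tbsp
butter: 250 g × 13/3 ≈ 1083 g
mashed banana: 1.25 cup × 13/3 ≈ 5 cup

cornstarch: 1474 g; peanut butter: 13 tbsp; butter: 1083 g; mashed banana: 5 cup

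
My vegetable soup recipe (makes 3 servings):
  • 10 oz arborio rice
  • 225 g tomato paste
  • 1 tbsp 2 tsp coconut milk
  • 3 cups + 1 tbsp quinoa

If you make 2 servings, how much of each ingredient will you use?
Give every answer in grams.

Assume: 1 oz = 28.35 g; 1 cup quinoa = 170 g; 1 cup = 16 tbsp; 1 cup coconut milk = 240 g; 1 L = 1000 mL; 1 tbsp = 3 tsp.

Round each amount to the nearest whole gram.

Scaling factor: 2/3.
arborio rice: 10 oz × 2/3 × 28.35 g/oz = 189 g
tomato paste: 225 g × 2/3 = 150 g
coconut milk: (1 tbsp + 2 tsp = 5/3 tbsp) × 2/3 ÷ 16 tbsp/cup × 240 g/cup ≈ 17 g
quinoa: (3 cup + 1 tbsp = 3.0625 cup) × 2/3 × 170 g/cup ≈ 347 g

arborio rice: 189 g; tomato paste: 150 g; coconut milk: 17 g; quinoa: 347 g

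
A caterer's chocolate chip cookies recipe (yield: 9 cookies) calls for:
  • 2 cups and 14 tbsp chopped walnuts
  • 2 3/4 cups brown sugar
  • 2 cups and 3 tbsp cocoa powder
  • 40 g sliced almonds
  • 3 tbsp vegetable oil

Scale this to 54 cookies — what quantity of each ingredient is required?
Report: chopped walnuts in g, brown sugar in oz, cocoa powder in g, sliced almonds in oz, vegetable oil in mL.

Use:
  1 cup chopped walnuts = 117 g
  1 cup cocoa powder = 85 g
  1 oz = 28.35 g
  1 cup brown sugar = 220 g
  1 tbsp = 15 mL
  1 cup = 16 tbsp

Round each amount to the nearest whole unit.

Scaling factor: 54/9 = 6.
chopped walnuts: (2 cup + 14 tbsp = 2.875 cup) × 6 × 117 g/cup ≈ 2018 g
brown sugar: 2.75 cup × 6 × 220 g/cup ÷ 28.35 g/oz ≈ 128 oz
cocoa powder: (2 cup + 3 tbsp = 2.1875 cup) × 6 × 85 g/cup ≈ 1116 g
sliced almonds: 40 g × 6 ÷ 28.35 g/oz ≈ 8 oz
vegetable oil: 3 tbsp × 6 × 15 mL/tbsp = 270 mL

chopped walnuts: 2018 g; brown sugar: 128 oz; cocoa powder: 1116 g; sliced almonds: 8 oz; vegetable oil: 270 mL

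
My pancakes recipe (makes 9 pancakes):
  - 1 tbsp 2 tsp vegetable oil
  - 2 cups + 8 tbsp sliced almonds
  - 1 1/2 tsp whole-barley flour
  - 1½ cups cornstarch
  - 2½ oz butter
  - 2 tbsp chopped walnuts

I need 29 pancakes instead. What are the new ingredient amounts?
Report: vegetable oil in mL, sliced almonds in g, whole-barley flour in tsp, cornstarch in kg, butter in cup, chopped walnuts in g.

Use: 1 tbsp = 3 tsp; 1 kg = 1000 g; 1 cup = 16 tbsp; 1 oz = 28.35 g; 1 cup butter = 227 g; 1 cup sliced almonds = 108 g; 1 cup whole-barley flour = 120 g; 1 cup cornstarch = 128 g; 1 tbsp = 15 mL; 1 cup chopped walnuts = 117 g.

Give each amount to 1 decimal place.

Scaling factor: 29/9.
vegetable oil: (1 tbsp + 2 tsp = 5/3 tbsp) × 29/9 × 15 mL/tbsp ≈ 80.6 mL
sliced almonds: (2 cup + 8 tbsp = 2.5 cup) × 29/9 × 108 g/cup = 870.0 g
whole-barley flour: 1.5 tsp × 29/9 ≈ 4.8 tsp
cornstarch: 1.5 cup × 29/9 × 128 g/cup ÷ 1000 g/kg ≈ 0.6 kg
butter: 2.5 oz × 29/9 × 28.35 g/oz ÷ 227 g/cup ≈ 1.0 cup
chopped walnuts: 2 tbsp × 29/9 ÷ 16 tbsp/cup × 117 g/cup ≈ 47.1 g

vegetable oil: 80.6 mL; sliced almonds: 870.0 g; whole-barley flour: 4.8 tsp; cornstarch: 0.6 kg; butter: 1.0 cup; chopped walnuts: 47.1 g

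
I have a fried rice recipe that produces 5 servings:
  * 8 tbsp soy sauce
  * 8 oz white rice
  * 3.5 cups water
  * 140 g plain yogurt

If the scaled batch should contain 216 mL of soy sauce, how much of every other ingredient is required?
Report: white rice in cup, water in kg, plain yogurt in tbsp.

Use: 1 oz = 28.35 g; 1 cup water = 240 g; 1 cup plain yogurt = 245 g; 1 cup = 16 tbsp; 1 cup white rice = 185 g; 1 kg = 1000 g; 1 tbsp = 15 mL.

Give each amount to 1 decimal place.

The original recipe has 120 mL of soy sauce, so the scaling factor is 216 ÷ 120 = 9/5 = 1.8.
white rice: 8 oz × 9/5 × 28.35 g/oz ÷ 185 g/cup ≈ 2.2 cup
water: 3.5 cup × 9/5 × 240 g/cup ÷ 1000 g/kg ≈ 1.5 kg
plain yogurt: 140 g × 9/5 ÷ 245 g/cup × 16 tbsp/cup ≈ 16.5 tbsp

white rice: 2.2 cup; water: 1.5 kg; plain yogurt: 16.5 tbsp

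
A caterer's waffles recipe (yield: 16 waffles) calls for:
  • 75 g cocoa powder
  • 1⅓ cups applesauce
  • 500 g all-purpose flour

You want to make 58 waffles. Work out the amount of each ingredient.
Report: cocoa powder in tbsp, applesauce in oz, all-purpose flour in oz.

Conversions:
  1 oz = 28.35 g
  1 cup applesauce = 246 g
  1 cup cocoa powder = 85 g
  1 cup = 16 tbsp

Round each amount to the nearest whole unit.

Scaling factor: 58/16 = 29/8 = 3.625.
cocoa powder: 75 g × 29/8 ÷ 85 g/cup × 16 tbsp/cup ≈ 51 tbsp
applesauce: 4/3 cup × 29/8 × 246 g/cup ÷ 28.35 g/oz ≈ 42 oz
all-purpose flour: 500 g × 29/8 ÷ 28.35 g/oz ≈ 64 oz

cocoa powder: 51 tbsp; applesauce: 42 oz; all-purpose flour: 64 oz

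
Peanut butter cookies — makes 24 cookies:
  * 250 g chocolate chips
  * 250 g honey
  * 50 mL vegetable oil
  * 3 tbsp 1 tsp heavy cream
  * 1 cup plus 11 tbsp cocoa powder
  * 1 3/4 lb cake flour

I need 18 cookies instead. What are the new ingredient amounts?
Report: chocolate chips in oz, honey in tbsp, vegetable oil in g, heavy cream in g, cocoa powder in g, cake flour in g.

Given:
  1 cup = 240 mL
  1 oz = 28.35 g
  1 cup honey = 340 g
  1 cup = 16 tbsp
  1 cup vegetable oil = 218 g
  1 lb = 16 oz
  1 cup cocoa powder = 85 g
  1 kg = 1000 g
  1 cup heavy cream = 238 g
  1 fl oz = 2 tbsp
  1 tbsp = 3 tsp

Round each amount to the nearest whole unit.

Scaling factor: 18/24 = 3/4 = 0.75.
chocolate chips: 250 g × 3/4 ÷ 28.35 g/oz ≈ 7 oz
honey: 250 g × 3/4 ÷ 340 g/cup × 16 tbsp/cup ≈ 9 tbsp
vegetable oil: 50 mL × 3/4 ÷ 240 mL/cup × 218 g/cup ≈ 34 g
heavy cream: (3 tbsp + 1 tsp = 10/3 tbsp) × 3/4 ÷ 16 tbsp/cup × 238 g/cup ≈ 37 g
cocoa powder: (1 cup + 11 tbsp = 1.6875 cup) × 3/4 × 85 g/cup ≈ 108 g
cake flour: 1.75 lb × 3/4 × 16 oz/lb × 28.35 g/oz ≈ 595 g

chocolate chips: 7 oz; honey: 9 tbsp; vegetable oil: 34 g; heavy cream: 37 g; cocoa powder: 108 g; cake flour: 595 g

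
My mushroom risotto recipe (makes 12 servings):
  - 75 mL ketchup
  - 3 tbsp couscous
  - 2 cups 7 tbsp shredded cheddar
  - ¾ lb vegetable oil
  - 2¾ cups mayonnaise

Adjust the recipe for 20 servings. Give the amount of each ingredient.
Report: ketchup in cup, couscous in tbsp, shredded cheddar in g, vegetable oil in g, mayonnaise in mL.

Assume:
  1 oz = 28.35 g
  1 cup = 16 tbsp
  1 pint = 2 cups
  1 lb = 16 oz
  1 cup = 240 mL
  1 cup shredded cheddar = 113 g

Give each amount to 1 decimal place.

ketchup: 0.5 cup; couscous: 5.0 tbsp; shredded cheddar: 459.1 g; vegetable oil: 567.0 g; mayonnaise: 1100.0 mL

Scaling factor: 20/12 = 5/3.
ketchup: 75 mL × 5/3 ÷ 240 mL/cup ≈ 0.5 cup
couscous: 3 tbsp × 5/3 = 5.0 tbsp
shredded cheddar: (2 cup + 7 tbsp = 2.4375 cup) × 5/3 × 113 g/cup ≈ 459.1 g
vegetable oil: 0.75 lb × 5/3 × 16 oz/lb × 28.35 g/oz = 567.0 g
mayonnaise: 2.75 cup × 5/3 × 240 mL/cup = 1100.0 mL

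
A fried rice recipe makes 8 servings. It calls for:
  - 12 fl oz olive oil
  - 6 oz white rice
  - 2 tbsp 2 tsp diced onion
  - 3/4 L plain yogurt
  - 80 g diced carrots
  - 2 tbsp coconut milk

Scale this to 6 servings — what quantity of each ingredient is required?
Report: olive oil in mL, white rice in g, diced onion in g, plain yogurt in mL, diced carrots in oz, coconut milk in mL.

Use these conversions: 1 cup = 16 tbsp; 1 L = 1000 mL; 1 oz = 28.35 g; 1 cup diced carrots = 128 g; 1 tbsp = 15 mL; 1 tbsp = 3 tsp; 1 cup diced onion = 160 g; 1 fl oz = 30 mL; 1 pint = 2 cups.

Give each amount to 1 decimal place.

Scaling factor: 6/8 = 3/4 = 0.75.
olive oil: 12 fl oz × 3/4 × 30 mL/fl oz = 270.0 mL
white rice: 6 oz × 3/4 × 28.35 g/oz ≈ 127.6 g
diced onion: (2 tbsp + 2 tsp = 8/3 tbsp) × 3/4 ÷ 16 tbsp/cup × 160 g/cup = 20.0 g
plain yogurt: 0.75 L × 3/4 × 1000 mL/L = 562.5 mL
diced carrots: 80 g × 3/4 ÷ 28.35 g/oz ≈ 2.1 oz
coconut milk: 2 tbsp × 3/4 × 15 mL/tbsp = 22.5 mL

olive oil: 270.0 mL; white rice: 127.6 g; diced onion: 20.0 g; plain yogurt: 562.5 mL; diced carrots: 2.1 oz; coconut milk: 22.5 mL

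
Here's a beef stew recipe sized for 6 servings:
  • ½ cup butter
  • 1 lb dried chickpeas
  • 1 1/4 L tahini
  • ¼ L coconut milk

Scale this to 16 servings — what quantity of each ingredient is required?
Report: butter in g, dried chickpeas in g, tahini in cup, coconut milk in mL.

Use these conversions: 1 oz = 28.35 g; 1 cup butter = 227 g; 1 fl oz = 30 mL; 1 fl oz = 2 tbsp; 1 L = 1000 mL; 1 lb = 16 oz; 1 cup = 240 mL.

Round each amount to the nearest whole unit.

butter: 303 g; dried chickpeas: 1210 g; tahini: 14 cup; coconut milk: 667 mL

Scaling factor: 16/6 = 8/3.
butter: 0.5 cup × 8/3 × 227 g/cup ≈ 303 g
dried chickpeas: 1 lb × 8/3 × 16 oz/lb × 28.35 g/oz ≈ 1210 g
tahini: 1.25 L × 8/3 × 1000 mL/L ÷ 240 mL/cup ≈ 14 cup
coconut milk: 0.25 L × 8/3 × 1000 mL/L ≈ 667 mL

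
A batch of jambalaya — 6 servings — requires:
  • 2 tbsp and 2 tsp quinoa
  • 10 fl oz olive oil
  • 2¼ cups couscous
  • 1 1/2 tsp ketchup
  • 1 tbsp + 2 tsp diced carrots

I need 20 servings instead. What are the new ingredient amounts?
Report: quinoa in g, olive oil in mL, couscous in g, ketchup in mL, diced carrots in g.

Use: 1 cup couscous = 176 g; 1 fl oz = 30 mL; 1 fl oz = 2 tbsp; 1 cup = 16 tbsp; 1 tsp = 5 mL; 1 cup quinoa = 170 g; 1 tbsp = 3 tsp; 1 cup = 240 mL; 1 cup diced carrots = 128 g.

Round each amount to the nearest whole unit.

Scaling factor: 20/6 = 10/3.
quinoa: (2 tbsp + 2 tsp = 8/3 tbsp) × 10/3 ÷ 16 tbsp/cup × 170 g/cup ≈ 94 g
olive oil: 10 fl oz × 10/3 × 30 mL/fl oz = 1000 mL
couscous: 2.25 cup × 10/3 × 176 g/cup = 1320 g
ketchup: 1.5 tsp × 10/3 × 5 mL/tsp = 25 mL
diced carrots: (1 tbsp + 2 tsp = 5/3 tbsp) × 10/3 ÷ 16 tbsp/cup × 128 g/cup ≈ 44 g

quinoa: 94 g; olive oil: 1000 mL; couscous: 1320 g; ketchup: 25 mL; diced carrots: 44 g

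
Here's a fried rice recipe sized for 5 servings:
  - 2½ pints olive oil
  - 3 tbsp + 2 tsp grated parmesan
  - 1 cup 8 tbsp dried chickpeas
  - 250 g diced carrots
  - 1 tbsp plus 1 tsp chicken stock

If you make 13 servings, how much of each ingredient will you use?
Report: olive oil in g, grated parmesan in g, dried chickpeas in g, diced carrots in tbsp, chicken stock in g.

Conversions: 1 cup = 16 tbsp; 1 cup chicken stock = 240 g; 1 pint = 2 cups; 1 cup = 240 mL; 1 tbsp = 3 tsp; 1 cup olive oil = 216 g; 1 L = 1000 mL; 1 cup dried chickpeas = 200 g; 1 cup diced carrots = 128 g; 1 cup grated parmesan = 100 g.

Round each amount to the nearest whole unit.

Scaling factor: 13/5 = 2.6.
olive oil: 2.5 pint × 13/5 × 2 cup/pint × 216 g/cup = 2808 g
grated parmesan: (3 tbsp + 2 tsp = 11/3 tbsp) × 13/5 ÷ 16 tbsp/cup × 100 g/cup ≈ 60 g
dried chickpeas: (1 cup + 8 tbsp = 1.5 cup) × 13/5 × 200 g/cup = 780 g
diced carrots: 250 g × 13/5 ÷ 128 g/cup × 16 tbsp/cup ≈ 81 tbsp
chicken stock: (1 tbsp + 1 tsp = 4/3 tbsp) × 13/5 ÷ 16 tbsp/cup × 240 g/cup = 52 g

olive oil: 2808 g; grated parmesan: 60 g; dried chickpeas: 780 g; diced carrots: 81 tbsp; chicken stock: 52 g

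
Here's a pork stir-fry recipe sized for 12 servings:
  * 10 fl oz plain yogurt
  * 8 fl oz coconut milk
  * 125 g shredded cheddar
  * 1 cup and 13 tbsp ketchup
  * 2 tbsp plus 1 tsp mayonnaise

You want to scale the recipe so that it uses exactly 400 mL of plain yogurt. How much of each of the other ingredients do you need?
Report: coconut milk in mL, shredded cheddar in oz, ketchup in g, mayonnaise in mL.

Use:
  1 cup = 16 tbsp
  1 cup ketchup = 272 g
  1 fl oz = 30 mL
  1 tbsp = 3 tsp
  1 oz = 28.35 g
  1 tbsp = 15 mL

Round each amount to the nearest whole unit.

The original recipe has 300 mL of plain yogurt, so the scaling factor is 400 ÷ 300 = 4/3.
coconut milk: 8 fl oz × 4/3 × 30 mL/fl oz = 320 mL
shredded cheddar: 125 g × 4/3 ÷ 28.35 g/oz ≈ 6 oz
ketchup: (1 cup + 13 tbsp = 1.8125 cup) × 4/3 × 272 g/cup ≈ 657 g
mayonnaise: (2 tbsp + 1 tsp = 7/3 tbsp) × 4/3 × 15 mL/tbsp ≈ 47 mL

coconut milk: 320 mL; shredded cheddar: 6 oz; ketchup: 657 g; mayonnaise: 47 mL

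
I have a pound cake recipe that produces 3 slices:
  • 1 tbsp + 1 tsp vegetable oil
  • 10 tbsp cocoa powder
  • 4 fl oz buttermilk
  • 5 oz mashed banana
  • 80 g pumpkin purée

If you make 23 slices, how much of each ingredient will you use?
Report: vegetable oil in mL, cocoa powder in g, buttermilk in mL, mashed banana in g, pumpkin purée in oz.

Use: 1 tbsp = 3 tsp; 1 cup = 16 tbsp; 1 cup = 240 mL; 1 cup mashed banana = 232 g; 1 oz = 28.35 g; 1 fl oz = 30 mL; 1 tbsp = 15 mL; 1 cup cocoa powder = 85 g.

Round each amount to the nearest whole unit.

vegetable oil: 153 mL; cocoa powder: 407 g; buttermilk: 920 mL; mashed banana: 1087 g; pumpkin purée: 22 oz

Scaling factor: 23/3.
vegetable oil: (1 tbsp + 1 tsp = 4/3 tbsp) × 23/3 × 15 mL/tbsp ≈ 153 mL
cocoa powder: 10 tbsp × 23/3 ÷ 16 tbsp/cup × 85 g/cup ≈ 407 g
buttermilk: 4 fl oz × 23/3 × 30 mL/fl oz = 920 mL
mashed banana: 5 oz × 23/3 × 28.35 g/oz ≈ 1087 g
pumpkin purée: 80 g × 23/3 ÷ 28.35 g/oz ≈ 22 oz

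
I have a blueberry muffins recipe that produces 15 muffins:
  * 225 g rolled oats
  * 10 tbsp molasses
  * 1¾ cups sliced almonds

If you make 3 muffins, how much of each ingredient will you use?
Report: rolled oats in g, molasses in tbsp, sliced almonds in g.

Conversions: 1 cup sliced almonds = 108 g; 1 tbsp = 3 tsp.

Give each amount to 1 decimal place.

Scaling factor: 3/15 = 1/5 = 0.2.
rolled oats: 225 g × 1/5 = 45.0 g
molasses: 10 tbsp × 1/5 = 2.0 tbsp
sliced almonds: 1.75 cup × 1/5 × 108 g/cup = 37.8 g

rolled oats: 45.0 g; molasses: 2.0 tbsp; sliced almonds: 37.8 g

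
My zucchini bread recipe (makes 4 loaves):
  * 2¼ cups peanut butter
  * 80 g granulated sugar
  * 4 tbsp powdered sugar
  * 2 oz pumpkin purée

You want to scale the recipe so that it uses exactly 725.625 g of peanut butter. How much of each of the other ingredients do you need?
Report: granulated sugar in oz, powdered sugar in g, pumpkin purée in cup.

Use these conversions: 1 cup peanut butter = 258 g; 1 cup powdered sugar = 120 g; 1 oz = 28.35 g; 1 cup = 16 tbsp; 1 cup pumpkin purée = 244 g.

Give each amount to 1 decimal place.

The original recipe has 580.5 g of peanut butter, so the scaling factor is 725.625 ÷ 580.5 = 5/4 = 1.25.
granulated sugar: 80 g × 5/4 ÷ 28.35 g/oz ≈ 3.5 oz
powdered sugar: 4 tbsp × 5/4 ÷ 16 tbsp/cup × 120 g/cup = 37.5 g
pumpkin purée: 2 oz × 5/4 × 28.35 g/oz ÷ 244 g/cup ≈ 0.3 cup

granulated sugar: 3.5 oz; powdered sugar: 37.5 g; pumpkin purée: 0.3 cup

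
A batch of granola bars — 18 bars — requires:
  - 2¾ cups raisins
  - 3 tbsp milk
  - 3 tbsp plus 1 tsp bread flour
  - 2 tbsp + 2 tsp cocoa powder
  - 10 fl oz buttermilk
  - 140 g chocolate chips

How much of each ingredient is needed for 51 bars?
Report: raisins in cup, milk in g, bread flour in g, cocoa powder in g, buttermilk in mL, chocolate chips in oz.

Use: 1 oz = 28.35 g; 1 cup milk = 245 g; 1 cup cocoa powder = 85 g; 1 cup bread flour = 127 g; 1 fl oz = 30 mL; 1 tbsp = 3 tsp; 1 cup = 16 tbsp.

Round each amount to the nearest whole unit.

Scaling factor: 51/18 = 17/6.
raisins: 2.75 cup × 17/6 ≈ 8 cup
milk: 3 tbsp × 17/6 ÷ 16 tbsp/cup × 245 g/cup ≈ 130 g
bread flour: (3 tbsp + 1 tsp = 10/3 tbsp) × 17/6 ÷ 16 tbsp/cup × 127 g/cup ≈ 75 g
cocoa powder: (2 tbsp + 2 tsp = 8/3 tbsp) × 17/6 ÷ 16 tbsp/cup × 85 g/cup ≈ 40 g
buttermilk: 10 fl oz × 17/6 × 30 mL/fl oz = 850 mL
chocolate chips: 140 g × 17/6 ÷ 28.35 g/oz ≈ 14 oz

raisins: 8 cup; milk: 130 g; bread flour: 75 g; cocoa powder: 40 g; buttermilk: 850 mL; chocolate chips: 14 oz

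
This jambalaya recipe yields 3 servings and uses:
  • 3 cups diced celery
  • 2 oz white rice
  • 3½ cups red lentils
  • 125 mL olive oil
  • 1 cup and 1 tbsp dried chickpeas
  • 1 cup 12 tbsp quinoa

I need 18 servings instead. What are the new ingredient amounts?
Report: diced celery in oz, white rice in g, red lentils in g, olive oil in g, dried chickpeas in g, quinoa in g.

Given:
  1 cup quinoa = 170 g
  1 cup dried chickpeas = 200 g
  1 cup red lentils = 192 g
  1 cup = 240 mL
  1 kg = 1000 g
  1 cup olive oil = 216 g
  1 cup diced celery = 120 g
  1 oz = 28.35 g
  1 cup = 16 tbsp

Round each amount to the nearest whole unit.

Scaling factor: 18/3 = 6.
diced celery: 3 cup × 6 × 120 g/cup ÷ 28.35 g/oz ≈ 76 oz
white rice: 2 oz × 6 × 28.35 g/oz ≈ 340 g
red lentils: 3.5 cup × 6 × 192 g/cup = 4032 g
olive oil: 125 mL × 6 ÷ 240 mL/cup × 216 g/cup = 675 g
dried chickpeas: (1 cup + 1 tbsp = 1.0625 cup) × 6 × 200 g/cup = 1275 g
quinoa: (1 cup + 12 tbsp = 1.75 cup) × 6 × 170 g/cup = 1785 g

diced celery: 76 oz; white rice: 340 g; red lentils: 4032 g; olive oil: 675 g; dried chickpeas: 1275 g; quinoa: 1785 g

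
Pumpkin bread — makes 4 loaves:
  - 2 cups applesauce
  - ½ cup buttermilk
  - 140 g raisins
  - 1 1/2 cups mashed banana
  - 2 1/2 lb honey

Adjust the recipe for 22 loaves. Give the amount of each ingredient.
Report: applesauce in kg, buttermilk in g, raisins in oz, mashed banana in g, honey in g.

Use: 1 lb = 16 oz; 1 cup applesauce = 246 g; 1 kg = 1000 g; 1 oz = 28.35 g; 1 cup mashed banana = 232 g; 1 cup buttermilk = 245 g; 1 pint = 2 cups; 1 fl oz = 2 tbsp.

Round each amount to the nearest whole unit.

applesauce: 3 kg; buttermilk: 674 g; raisins: 27 oz; mashed banana: 1914 g; honey: 6237 g

Scaling factor: 22/4 = 11/2 = 5.5.
applesauce: 2 cup × 11/2 × 246 g/cup ÷ 1000 g/kg ≈ 3 kg
buttermilk: 0.5 cup × 11/2 × 245 g/cup ≈ 674 g
raisins: 140 g × 11/2 ÷ 28.35 g/oz ≈ 27 oz
mashed banana: 1.5 cup × 11/2 × 232 g/cup = 1914 g
honey: 2.5 lb × 11/2 × 16 oz/lb × 28.35 g/oz = 6237 g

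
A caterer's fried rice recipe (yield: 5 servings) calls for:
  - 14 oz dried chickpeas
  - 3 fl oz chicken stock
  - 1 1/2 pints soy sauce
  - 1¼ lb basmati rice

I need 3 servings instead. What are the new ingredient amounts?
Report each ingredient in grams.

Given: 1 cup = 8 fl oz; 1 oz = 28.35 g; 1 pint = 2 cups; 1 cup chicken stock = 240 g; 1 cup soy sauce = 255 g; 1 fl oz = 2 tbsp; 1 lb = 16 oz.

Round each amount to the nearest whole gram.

dried chickpeas: 238 g; chicken stock: 54 g; soy sauce: 459 g; basmati rice: 340 g

Scaling factor: 3/5 = 0.6.
dried chickpeas: 14 oz × 3/5 × 28.35 g/oz ≈ 238 g
chicken stock: 3 fl oz × 3/5 ÷ 8 fl oz/cup × 240 g/cup = 54 g
soy sauce: 1.5 pint × 3/5 × 2 cup/pint × 255 g/cup = 459 g
basmati rice: 1.25 lb × 3/5 × 16 oz/lb × 28.35 g/oz ≈ 340 g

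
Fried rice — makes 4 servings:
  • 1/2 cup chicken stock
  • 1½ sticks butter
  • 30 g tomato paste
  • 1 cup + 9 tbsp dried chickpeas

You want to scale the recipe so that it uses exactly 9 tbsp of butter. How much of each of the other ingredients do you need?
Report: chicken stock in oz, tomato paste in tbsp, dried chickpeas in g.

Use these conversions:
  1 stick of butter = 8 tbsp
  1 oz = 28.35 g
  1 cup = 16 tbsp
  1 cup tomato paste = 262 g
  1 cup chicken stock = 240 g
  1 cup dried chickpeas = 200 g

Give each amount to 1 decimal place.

chicken stock: 3.2 oz; tomato paste: 1.4 tbsp; dried chickpeas: 234.4 g

The original recipe has 12 tbsp of butter, so the scaling factor is 9 ÷ 12 = 3/4 = 0.75.
chicken stock: 0.5 cup × 3/4 × 240 g/cup ÷ 28.35 g/oz ≈ 3.2 oz
tomato paste: 30 g × 3/4 ÷ 262 g/cup × 16 tbsp/cup ≈ 1.4 tbsp
dried chickpeas: (1 cup + 9 tbsp = 1.5625 cup) × 3/4 × 200 g/cup ≈ 234.4 g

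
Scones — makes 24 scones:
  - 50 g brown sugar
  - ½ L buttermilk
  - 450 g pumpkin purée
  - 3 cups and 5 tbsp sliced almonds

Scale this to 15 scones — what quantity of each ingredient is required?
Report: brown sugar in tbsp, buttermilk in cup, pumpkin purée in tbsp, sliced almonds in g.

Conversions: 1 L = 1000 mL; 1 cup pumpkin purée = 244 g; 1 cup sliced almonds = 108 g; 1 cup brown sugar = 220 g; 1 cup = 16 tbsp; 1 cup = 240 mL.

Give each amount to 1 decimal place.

brown sugar: 2.3 tbsp; buttermilk: 1.3 cup; pumpkin purée: 18.4 tbsp; sliced almonds: 223.6 g

Scaling factor: 15/24 = 5/8 = 0.625.
brown sugar: 50 g × 5/8 ÷ 220 g/cup × 16 tbsp/cup ≈ 2.3 tbsp
buttermilk: 0.5 L × 5/8 × 1000 mL/L ÷ 240 mL/cup ≈ 1.3 cup
pumpkin purée: 450 g × 5/8 ÷ 244 g/cup × 16 tbsp/cup ≈ 18.4 tbsp
sliced almonds: (3 cup + 5 tbsp = 3.3125 cup) × 5/8 × 108 g/cup ≈ 223.6 g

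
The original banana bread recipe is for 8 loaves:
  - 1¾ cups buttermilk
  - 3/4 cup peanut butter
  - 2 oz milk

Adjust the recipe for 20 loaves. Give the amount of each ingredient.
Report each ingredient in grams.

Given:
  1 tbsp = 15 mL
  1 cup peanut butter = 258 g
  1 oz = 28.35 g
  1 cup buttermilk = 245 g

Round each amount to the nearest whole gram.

buttermilk: 1072 g; peanut butter: 484 g; milk: 142 g

Scaling factor: 20/8 = 5/2 = 2.5.
buttermilk: 1.75 cup × 5/2 × 245 g/cup ≈ 1072 g
peanut butter: 0.75 cup × 5/2 × 258 g/cup ≈ 484 g
milk: 2 oz × 5/2 × 28.35 g/oz ≈ 142 g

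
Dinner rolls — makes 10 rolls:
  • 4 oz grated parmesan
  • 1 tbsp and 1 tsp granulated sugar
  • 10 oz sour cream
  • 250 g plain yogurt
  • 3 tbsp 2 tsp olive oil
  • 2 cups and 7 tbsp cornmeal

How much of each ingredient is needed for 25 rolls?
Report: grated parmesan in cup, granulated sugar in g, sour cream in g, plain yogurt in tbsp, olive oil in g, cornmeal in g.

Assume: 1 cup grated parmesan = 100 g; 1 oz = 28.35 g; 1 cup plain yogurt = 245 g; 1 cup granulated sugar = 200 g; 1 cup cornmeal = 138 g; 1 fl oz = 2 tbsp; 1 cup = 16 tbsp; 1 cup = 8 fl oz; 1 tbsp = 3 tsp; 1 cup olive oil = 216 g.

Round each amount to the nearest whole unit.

Scaling factor: 25/10 = 5/2 = 2.5.
grated parmesan: 4 oz × 5/2 × 28.35 g/oz ÷ 100 g/cup ≈ 3 cup
granulated sugar: (1 tbsp + 1 tsp = 4/3 tbsp) × 5/2 ÷ 16 tbsp/cup × 200 g/cup ≈ 42 g
sour cream: 10 oz × 5/2 × 28.35 g/oz ≈ 709 g
plain yogurt: 250 g × 5/2 ÷ 245 g/cup × 16 tbsp/cup ≈ 41 tbsp
olive oil: (3 tbsp + 2 tsp = 11/3 tbsp) × 5/2 ÷ 16 tbsp/cup × 216 g/cup ≈ 124 g
cornmeal: (2 cup + 7 tbsp = 2.4375 cup) × 5/2 × 138 g/cup ≈ 841 g

grated parmesan: 3 cup; granulated sugar: 42 g; sour cream: 709 g; plain yogurt: 41 tbsp; olive oil: 124 g; cornmeal: 841 g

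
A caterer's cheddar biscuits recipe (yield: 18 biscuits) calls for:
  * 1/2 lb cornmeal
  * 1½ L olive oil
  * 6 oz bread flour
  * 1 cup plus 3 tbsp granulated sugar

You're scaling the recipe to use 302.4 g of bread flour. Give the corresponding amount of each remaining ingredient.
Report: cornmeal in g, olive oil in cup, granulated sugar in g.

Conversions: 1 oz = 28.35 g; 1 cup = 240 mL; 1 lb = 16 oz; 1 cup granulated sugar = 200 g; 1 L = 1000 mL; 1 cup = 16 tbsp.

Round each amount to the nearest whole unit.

cornmeal: 403 g; olive oil: 11 cup; granulated sugar: 422 g

The original recipe has 170.1 g of bread flour, so the scaling factor is 302.4 ÷ 170.1 = 16/9.
cornmeal: 0.5 lb × 16/9 × 16 oz/lb × 28.35 g/oz ≈ 403 g
olive oil: 1.5 L × 16/9 × 1000 mL/L ÷ 240 mL/cup ≈ 11 cup
granulated sugar: (1 cup + 3 tbsp = 1.1875 cup) × 16/9 × 200 g/cup ≈ 422 g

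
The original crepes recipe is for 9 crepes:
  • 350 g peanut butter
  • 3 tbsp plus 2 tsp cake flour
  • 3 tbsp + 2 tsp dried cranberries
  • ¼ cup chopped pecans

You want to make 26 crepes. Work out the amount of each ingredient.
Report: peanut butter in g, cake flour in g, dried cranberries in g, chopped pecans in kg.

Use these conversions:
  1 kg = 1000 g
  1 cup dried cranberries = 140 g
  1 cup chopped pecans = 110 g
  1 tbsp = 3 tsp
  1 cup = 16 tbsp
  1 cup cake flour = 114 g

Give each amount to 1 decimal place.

Scaling factor: 26/9.
peanut butter: 350 g × 26/9 ≈ 1011.1 g
cake flour: (3 tbsp + 2 tsp = 11/3 tbsp) × 26/9 ÷ 16 tbsp/cup × 114 g/cup ≈ 75.5 g
dried cranberries: (3 tbsp + 2 tsp = 11/3 tbsp) × 26/9 ÷ 16 tbsp/cup × 140 g/cup ≈ 92.7 g
chopped pecans: 0.25 cup × 26/9 × 110 g/cup ÷ 1000 g/kg ≈ 0.1 kg

peanut butter: 1011.1 g; cake flour: 75.5 g; dried cranberries: 92.7 g; chopped pecans: 0.1 kg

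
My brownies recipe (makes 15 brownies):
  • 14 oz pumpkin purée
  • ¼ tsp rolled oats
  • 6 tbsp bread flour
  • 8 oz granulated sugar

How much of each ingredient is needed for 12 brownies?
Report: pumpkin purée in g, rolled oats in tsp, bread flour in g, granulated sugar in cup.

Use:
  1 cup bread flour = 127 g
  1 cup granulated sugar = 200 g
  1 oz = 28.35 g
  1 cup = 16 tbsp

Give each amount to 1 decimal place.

Scaling factor: 12/15 = 4/5 = 0.8.
pumpkin purée: 14 oz × 4/5 × 28.35 g/oz ≈ 317.5 g
rolled oats: 0.25 tsp × 4/5 = 0.2 tsp
bread flour: 6 tbsp × 4/5 ÷ 16 tbsp/cup × 127 g/cup = 38.1 g
granulated sugar: 8 oz × 4/5 × 28.35 g/oz ÷ 200 g/cup ≈ 0.9 cup

pumpkin purée: 317.5 g; rolled oats: 0.2 tsp; bread flour: 38.1 g; granulated sugar: 0.9 cup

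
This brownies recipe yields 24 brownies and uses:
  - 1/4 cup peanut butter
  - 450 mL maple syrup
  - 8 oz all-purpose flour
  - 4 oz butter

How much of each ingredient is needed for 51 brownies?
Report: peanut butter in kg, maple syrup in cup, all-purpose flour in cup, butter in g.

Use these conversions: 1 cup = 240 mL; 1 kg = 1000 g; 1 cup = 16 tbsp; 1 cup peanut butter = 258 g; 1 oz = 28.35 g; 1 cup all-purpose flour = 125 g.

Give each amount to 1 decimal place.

Scaling factor: 51/24 = 17/8 = 2.125.
peanut butter: 0.25 cup × 17/8 × 258 g/cup ÷ 1000 g/kg ≈ 0.1 kg
maple syrup: 450 mL × 17/8 ÷ 240 mL/cup ≈ 4.0 cup
all-purpose flour: 8 oz × 17/8 × 28.35 g/oz ÷ 125 g/cup ≈ 3.9 cup
butter: 4 oz × 17/8 × 28.35 g/oz ≈ 241.0 g

peanut butter: 0.1 kg; maple syrup: 4.0 cup; all-purpose flour: 3.9 cup; butter: 241.0 g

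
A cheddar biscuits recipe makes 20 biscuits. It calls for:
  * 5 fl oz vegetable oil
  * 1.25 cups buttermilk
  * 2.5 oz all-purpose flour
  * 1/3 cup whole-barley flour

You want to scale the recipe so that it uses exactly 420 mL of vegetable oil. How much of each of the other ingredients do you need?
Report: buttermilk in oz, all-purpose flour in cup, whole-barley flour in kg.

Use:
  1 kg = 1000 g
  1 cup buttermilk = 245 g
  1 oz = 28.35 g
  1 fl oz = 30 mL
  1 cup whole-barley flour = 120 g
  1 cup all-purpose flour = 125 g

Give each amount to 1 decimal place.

buttermilk: 30.2 oz; all-purpose flour: 1.6 cup; whole-barley flour: 0.1 kg

The original recipe has 150 mL of vegetable oil, so the scaling factor is 420 ÷ 150 = 14/5 = 2.8.
buttermilk: 1.25 cup × 14/5 × 245 g/cup ÷ 28.35 g/oz ≈ 30.2 oz
all-purpose flour: 2.5 oz × 14/5 × 28.35 g/oz ÷ 125 g/cup ≈ 1.6 cup
whole-barley flour: 1/3 cup × 14/5 × 120 g/cup ÷ 1000 g/kg ≈ 0.1 kg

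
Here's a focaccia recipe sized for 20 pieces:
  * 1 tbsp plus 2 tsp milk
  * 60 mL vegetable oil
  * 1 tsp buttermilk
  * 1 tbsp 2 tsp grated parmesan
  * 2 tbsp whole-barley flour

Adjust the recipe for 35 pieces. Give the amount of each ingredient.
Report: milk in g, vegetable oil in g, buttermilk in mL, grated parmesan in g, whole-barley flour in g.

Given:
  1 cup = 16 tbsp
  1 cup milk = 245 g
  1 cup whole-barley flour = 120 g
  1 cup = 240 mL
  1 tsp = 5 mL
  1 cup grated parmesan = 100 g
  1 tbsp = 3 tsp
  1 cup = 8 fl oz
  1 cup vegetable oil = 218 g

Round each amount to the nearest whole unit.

Scaling factor: 35/20 = 7/4 = 1.75.
milk: (1 tbsp + 2 tsp = 5/3 tbsp) × 7/4 ÷ 16 tbsp/cup × 245 g/cup ≈ 45 g
vegetable oil: 60 mL × 7/4 ÷ 240 mL/cup × 218 g/cup ≈ 95 g
buttermilk: 1 tsp × 7/4 × 5 mL/tsp ≈ 9 mL
grated parmesan: (1 tbsp + 2 tsp = 5/3 tbsp) × 7/4 ÷ 16 tbsp/cup × 100 g/cup ≈ 18 g
whole-barley flour: 2 tbsp × 7/4 ÷ 16 tbsp/cup × 120 g/cup ≈ 26 g

milk: 45 g; vegetable oil: 95 g; buttermilk: 9 mL; grated parmesan: 18 g; whole-barley flour: 26 g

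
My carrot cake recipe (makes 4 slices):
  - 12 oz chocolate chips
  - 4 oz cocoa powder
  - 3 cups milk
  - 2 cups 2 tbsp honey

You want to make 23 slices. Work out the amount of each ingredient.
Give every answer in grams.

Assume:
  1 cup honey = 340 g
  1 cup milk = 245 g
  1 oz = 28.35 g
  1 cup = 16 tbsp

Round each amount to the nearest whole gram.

Scaling factor: 23/4 = 5.75.
chocolate chips: 12 oz × 23/4 × 28.35 g/oz ≈ 1956 g
cocoa powder: 4 oz × 23/4 × 28.35 g/oz ≈ 652 g
milk: 3 cup × 23/4 × 245 g/cup ≈ 4226 g
honey: (2 cup + 2 tbsp = 2.125 cup) × 23/4 × 340 g/cup ≈ 4154 g

chocolate chips: 1956 g; cocoa powder: 652 g; milk: 4226 g; honey: 4154 g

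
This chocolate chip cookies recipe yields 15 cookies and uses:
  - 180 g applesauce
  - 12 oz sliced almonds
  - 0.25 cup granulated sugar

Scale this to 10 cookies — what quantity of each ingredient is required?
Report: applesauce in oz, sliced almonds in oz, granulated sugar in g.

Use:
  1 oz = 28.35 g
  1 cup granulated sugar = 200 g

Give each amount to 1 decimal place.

Scaling factor: 10/15 = 2/3.
applesauce: 180 g × 2/3 ÷ 28.35 g/oz ≈ 4.2 oz
sliced almonds: 12 oz × 2/3 = 8.0 oz
granulated sugar: 0.25 cup × 2/3 × 200 g/cup ≈ 33.3 g

applesauce: 4.2 oz; sliced almonds: 8.0 oz; granulated sugar: 33.3 g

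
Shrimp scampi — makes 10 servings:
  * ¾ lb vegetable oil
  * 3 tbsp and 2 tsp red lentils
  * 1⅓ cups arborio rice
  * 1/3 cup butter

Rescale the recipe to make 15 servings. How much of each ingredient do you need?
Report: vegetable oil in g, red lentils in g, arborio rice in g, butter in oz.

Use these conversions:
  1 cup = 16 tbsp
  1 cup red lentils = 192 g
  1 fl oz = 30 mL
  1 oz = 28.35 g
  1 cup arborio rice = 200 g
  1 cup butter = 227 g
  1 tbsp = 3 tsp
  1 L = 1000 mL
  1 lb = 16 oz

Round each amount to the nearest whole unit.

vegetable oil: 510 g; red lentils: 66 g; arborio rice: 400 g; butter: 4 oz

Scaling factor: 15/10 = 3/2 = 1.5.
vegetable oil: 0.75 lb × 3/2 × 16 oz/lb × 28.35 g/oz ≈ 510 g
red lentils: (3 tbsp + 2 tsp = 11/3 tbsp) × 3/2 ÷ 16 tbsp/cup × 192 g/cup = 66 g
arborio rice: 4/3 cup × 3/2 × 200 g/cup = 400 g
butter: 1/3 cup × 3/2 × 227 g/cup ÷ 28.35 g/oz ≈ 4 oz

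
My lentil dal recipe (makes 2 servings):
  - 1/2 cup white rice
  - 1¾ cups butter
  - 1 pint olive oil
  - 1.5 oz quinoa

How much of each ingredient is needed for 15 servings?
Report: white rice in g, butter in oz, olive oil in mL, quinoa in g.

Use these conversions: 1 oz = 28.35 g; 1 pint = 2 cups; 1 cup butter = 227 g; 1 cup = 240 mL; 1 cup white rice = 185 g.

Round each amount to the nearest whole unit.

white rice: 694 g; butter: 105 oz; olive oil: 3600 mL; quinoa: 319 g

Scaling factor: 15/2 = 7.5.
white rice: 0.5 cup × 15/2 × 185 g/cup ≈ 694 g
butter: 1.75 cup × 15/2 × 227 g/cup ÷ 28.35 g/oz ≈ 105 oz
olive oil: 1 pint × 15/2 × 2 cup/pint × 240 mL/cup = 3600 mL
quinoa: 1.5 oz × 15/2 × 28.35 g/oz ≈ 319 g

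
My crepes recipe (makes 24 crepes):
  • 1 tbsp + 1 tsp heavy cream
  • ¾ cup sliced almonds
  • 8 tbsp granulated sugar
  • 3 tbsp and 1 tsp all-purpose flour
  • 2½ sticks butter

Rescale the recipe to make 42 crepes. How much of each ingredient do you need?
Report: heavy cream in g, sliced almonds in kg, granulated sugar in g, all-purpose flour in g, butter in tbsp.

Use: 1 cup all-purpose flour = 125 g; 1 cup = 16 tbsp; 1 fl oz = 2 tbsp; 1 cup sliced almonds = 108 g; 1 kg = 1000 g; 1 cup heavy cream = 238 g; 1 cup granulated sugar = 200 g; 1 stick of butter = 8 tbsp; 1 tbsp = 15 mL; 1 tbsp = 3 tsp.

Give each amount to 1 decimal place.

Scaling factor: 42/24 = 7/4 = 1.75.
heavy cream: (1 tbsp + 1 tsp = 4/3 tbsp) × 7/4 ÷ 16 tbsp/cup × 238 g/cup ≈ 34.7 g
sliced almonds: 0.75 cup × 7/4 × 108 g/cup ÷ 1000 g/kg ≈ 0.1 kg
granulated sugar: 8 tbsp × 7/4 ÷ 16 tbsp/cup × 200 g/cup = 175.0 g
all-purpose flour: (3 tbsp + 1 tsp = 10/3 tbsp) × 7/4 ÷ 16 tbsp/cup × 125 g/cup ≈ 45.6 g
butter: 2.5 stick × 7/4 × 8 tbsp/stick = 35.0 tbsp

heavy cream: 34.7 g; sliced almonds: 0.1 kg; granulated sugar: 175.0 g; all-purpose flour: 45.6 g; butter: 35.0 tbsp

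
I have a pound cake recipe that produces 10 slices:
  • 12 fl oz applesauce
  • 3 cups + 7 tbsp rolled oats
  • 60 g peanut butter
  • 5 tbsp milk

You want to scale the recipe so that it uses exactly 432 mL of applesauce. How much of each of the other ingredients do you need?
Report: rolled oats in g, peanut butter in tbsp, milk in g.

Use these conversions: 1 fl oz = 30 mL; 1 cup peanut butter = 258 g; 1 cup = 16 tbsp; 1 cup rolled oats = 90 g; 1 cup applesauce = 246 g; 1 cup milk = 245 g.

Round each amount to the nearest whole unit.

The original recipe has 360 mL of applesauce, so the scaling factor is 432 ÷ 360 = 6/5 = 1.2.
rolled oats: (3 cup + 7 tbsp = 3.4375 cup) × 6/5 × 90 g/cup ≈ 371 g
peanut butter: 60 g × 6/5 ÷ 258 g/cup × 16 tbsp/cup ≈ 4 tbsp
milk: 5 tbsp × 6/5 ÷ 16 tbsp/cup × 245 g/cup ≈ 92 g

rolled oats: 371 g; peanut butter: 4 tbsp; milk: 92 g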